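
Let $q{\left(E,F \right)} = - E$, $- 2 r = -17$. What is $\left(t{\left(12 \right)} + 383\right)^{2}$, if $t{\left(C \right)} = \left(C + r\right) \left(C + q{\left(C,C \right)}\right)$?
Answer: $146689$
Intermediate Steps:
$r = \frac{17}{2}$ ($r = \left(- \frac{1}{2}\right) \left(-17\right) = \frac{17}{2} \approx 8.5$)
$t{\left(C \right)} = 0$ ($t{\left(C \right)} = \left(C + \frac{17}{2}\right) \left(C - C\right) = \left(\frac{17}{2} + C\right) 0 = 0$)
$\left(t{\left(12 \right)} + 383\right)^{2} = \left(0 + 383\right)^{2} = 383^{2} = 146689$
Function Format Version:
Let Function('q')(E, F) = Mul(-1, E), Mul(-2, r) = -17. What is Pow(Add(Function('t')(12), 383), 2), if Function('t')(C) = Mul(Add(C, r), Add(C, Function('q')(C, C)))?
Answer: 146689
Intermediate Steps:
r = Rational(17, 2) (r = Mul(Rational(-1, 2), -17) = Rational(17, 2) ≈ 8.5000)
Function('t')(C) = 0 (Function('t')(C) = Mul(Add(C, Rational(17, 2)), Add(C, Mul(-1, C))) = Mul(Add(Rational(17, 2), C), 0) = 0)
Pow(Add(Function('t')(12), 383), 2) = Pow(Add(0, 383), 2) = Pow(383, 2) = 146689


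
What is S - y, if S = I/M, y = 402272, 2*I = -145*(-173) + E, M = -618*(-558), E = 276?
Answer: -277442145775/689688 ≈ -4.0227e+5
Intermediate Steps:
M = 344844
I = 25361/2 (I = (-145*(-173) + 276)/2 = (25085 + 276)/2 = (½)*25361 = 25361/2 ≈ 12681.)
S = 25361/689688 (S = (25361/2)/344844 = (25361/2)*(1/344844) = 25361/689688 ≈ 0.036772)
S - y = 25361/689688 - 1*402272 = 25361/689688 - 402272 = -277442145775/689688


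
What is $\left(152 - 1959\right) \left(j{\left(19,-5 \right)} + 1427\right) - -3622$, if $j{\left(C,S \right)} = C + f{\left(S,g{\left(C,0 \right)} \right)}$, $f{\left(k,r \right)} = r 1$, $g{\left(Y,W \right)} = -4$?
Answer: $-2602072$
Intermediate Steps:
$f{\left(k,r \right)} = r$
$j{\left(C,S \right)} = -4 + C$ ($j{\left(C,S \right)} = C - 4 = -4 + C$)
$\left(152 - 1959\right) \left(j{\left(19,-5 \right)} + 1427\right) - -3622 = \left(152 - 1959\right) \left(\left(-4 + 19\right) + 1427\right) - -3622 = - 1807 \left(15 + 1427\right) + 3622 = \left(-1807\right) 1442 + 3622 = -2605694 + 3622 = -2602072$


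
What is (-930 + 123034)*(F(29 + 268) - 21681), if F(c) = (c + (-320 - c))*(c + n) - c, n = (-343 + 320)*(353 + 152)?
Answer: 439547781328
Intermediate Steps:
n = -11615 (n = -23*505 = -11615)
F(c) = 3716800 - 321*c (F(c) = (c + (-320 - c))*(c - 11615) - c = -320*(-11615 + c) - c = (3716800 - 320*c) - c = 3716800 - 321*c)
(-930 + 123034)*(F(29 + 268) - 21681) = (-930 + 123034)*((3716800 - 321*(29 + 268)) - 21681) = 122104*((3716800 - 321*297) - 21681) = 122104*((3716800 - 95337) - 21681) = 122104*(3621463 - 21681) = 122104*3599782 = 439547781328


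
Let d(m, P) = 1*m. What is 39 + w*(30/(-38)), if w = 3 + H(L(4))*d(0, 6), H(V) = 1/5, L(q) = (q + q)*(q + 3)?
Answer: 696/19 ≈ 36.632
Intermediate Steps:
L(q) = 2*q*(3 + q) (L(q) = (2*q)*(3 + q) = 2*q*(3 + q))
H(V) = 1/5
d(m, P) = m
w = 3 (w = 3 + (1/5)*0 = 3 + 0 = 3)
39 + w*(30/(-38)) = 39 + 3*(30/(-38)) = 39 + 3*(30*(-1/38)) = 39 + 3*(-15/19) = 39 - 45/19 = 696/19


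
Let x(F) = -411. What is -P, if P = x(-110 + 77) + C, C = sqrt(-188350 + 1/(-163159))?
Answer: 411 - I*sqrt(5014038845739509)/163159 ≈ 411.0 - 433.99*I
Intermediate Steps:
C = I*sqrt(5014038845739509)/163159 (C = sqrt(-188350 - 1/163159) = sqrt(-30730997651/163159) = I*sqrt(5014038845739509)/163159 ≈ 433.99*I)
P = -411 + I*sqrt(5014038845739509)/163159 ≈ -411.0 + 433.99*I
-P = -(-411 + I*sqrt(5014038845739509)/163159) = 411 - I*sqrt(5014038845739509)/163159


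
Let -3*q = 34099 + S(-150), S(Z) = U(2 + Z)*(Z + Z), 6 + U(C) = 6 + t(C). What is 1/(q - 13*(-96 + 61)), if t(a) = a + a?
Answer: -3/121534 ≈ -2.4684e-5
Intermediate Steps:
t(a) = 2*a
U(C) = 2*C (U(C) = -6 + (6 + 2*C) = 2*C)
S(Z) = 2*Z*(4 + 2*Z) (S(Z) = (2*(2 + Z))*(Z + Z) = (4 + 2*Z)*(2*Z) = 2*Z*(4 + 2*Z))
q = -122899/3 (q = -(34099 + 4*(-150)*(2 - 150))/3 = -(34099 + 4*(-150)*(-148))/3 = -(34099 + 88800)/3 = -⅓*122899 = -122899/3 ≈ -40966.)
1/(q - 13*(-96 + 61)) = 1/(-122899/3 - 13*(-96 + 61)) = 1/(-122899/3 - 13*(-35)) = 1/(-122899/3 + 455) = 1/(-121534/3) = -3/121534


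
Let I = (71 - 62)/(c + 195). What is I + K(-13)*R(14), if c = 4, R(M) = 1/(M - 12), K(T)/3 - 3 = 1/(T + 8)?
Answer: 4224/995 ≈ 4.2452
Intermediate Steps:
K(T) = 9 + 3/(8 + T) (K(T) = 9 + 3/(T + 8) = 9 + 3/(8 + T))
R(M) = 1/(-12 + M)
I = 9/199 (I = (71 - 62)/(4 + 195) = 9/199 ≈ 0.045226)
I + K(-13)*R(14) = 9/199 + (3*(25 + 3*(-13))/(8 - 13))/(-12 + 14) = 9/199 + (3*(25 - 39)/(-5))/2 = 9/199 + (3*(-⅕)*(-14))*(½) = 9/199 + (42/5)*(½) = 9/199 + 21/5 = 4224/995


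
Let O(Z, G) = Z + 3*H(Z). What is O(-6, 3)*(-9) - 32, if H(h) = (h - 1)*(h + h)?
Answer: -2246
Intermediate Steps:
H(h) = 2*h*(-1 + h) (H(h) = (-1 + h)*(2*h) = 2*h*(-1 + h))
O(Z, G) = Z + 6*Z*(-1 + Z) (O(Z, G) = Z + 3*(2*Z*(-1 + Z)) = Z + 6*Z*(-1 + Z))
O(-6, 3)*(-9) - 32 = -6*(-5 + 6*(-6))*(-9) - 32 = -6*(-5 - 36)*(-9) - 32 = -6*(-41)*(-9) - 32 = 246*(-9) - 32 = -2214 - 32 = -2246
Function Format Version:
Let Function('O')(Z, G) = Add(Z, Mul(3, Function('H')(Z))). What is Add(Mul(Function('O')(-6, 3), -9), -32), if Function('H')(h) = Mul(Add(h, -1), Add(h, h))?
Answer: -2246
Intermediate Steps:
Function('H')(h) = Mul(2, h, Add(-1, h)) (Function('H')(h) = Mul(Add(-1, h), Mul(2, h)) = Mul(2, h, Add(-1, h)))
Function('O')(Z, G) = Add(Z, Mul(6, Z, Add(-1, Z))) (Function('O')(Z, G) = Add(Z, Mul(3, Mul(2, Z, Add(-1, Z)))) = Add(Z, Mul(6, Z, Add(-1, Z))))
Add(Mul(Function('O')(-6, 3), -9), -32) = Add(Mul(Mul(-6, Add(-5, Mul(6, -6))), -9), -32) = Add(Mul(Mul(-6, Add(-5, -36)), -9), -32) = Add(Mul(Mul(-6, -41), -9), -32) = Add(Mul(246, -9), -32) = Add(-2214, -32) = -2246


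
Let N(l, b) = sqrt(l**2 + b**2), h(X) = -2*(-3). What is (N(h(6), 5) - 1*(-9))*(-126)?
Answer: -1134 - 126*sqrt(61) ≈ -2118.1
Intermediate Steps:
h(X) = 6
N(l, b) = sqrt(b**2 + l**2)
(N(h(6), 5) - 1*(-9))*(-126) = (sqrt(5**2 + 6**2) - 1*(-9))*(-126) = (sqrt(25 + 36) + 9)*(-126) = (sqrt(61) + 9)*(-126) = (9 + sqrt(61))*(-126) = -1134 - 126*sqrt(61)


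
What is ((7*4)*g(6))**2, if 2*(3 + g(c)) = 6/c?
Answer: 4900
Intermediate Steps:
g(c) = -3 + 3/c (g(c) = -3 + (6/c)/2 = -3 + 3/c)
((7*4)*g(6))**2 = ((7*4)*(-3 + 3/6))**2 = (28*(-3 + 3*(1/6)))**2 = (28*(-3 + 1/2))**2 = (28*(-5/2))**2 = (-70)**2 = 4900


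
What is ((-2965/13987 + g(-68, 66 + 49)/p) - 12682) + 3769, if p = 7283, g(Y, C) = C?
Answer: -907963417663/101867321 ≈ -8913.2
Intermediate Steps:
((-2965/13987 + g(-68, 66 + 49)/p) - 12682) + 3769 = ((-2965/13987 + (66 + 49)/7283) - 12682) + 3769 = ((-2965*1/13987 + 115*(1/7283)) - 12682) + 3769 = ((-2965/13987 + 115/7283) - 12682) + 3769 = (-19985590/101867321 - 12682) + 3769 = -1291901350512/101867321 + 3769 = -907963417663/101867321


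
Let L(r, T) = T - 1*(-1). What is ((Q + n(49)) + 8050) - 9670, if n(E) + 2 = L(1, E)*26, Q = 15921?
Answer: 15599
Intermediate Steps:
L(r, T) = 1 + T (L(r, T) = T + 1 = 1 + T)
n(E) = 24 + 26*E (n(E) = -2 + (1 + E)*26 = -2 + (26 + 26*E) = 24 + 26*E)
((Q + n(49)) + 8050) - 9670 = ((15921 + (24 + 26*49)) + 8050) - 9670 = ((15921 + (24 + 1274)) + 8050) - 9670 = ((15921 + 1298) + 8050) - 9670 = (17219 + 8050) - 9670 = 25269 - 9670 = 15599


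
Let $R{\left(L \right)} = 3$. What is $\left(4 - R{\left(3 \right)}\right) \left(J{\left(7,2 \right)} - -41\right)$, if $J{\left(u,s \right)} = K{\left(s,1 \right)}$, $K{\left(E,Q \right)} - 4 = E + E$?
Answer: $49$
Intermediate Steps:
$K{\left(E,Q \right)} = 4 + 2 E$ ($K{\left(E,Q \right)} = 4 + \left(E + E\right) = 4 + 2 E$)
$J{\left(u,s \right)} = 4 + 2 s$
$\left(4 - R{\left(3 \right)}\right) \left(J{\left(7,2 \right)} - -41\right) = \left(4 - 3\right) \left(\left(4 + 2 \cdot 2\right) - -41\right) = \left(4 - 3\right) \left(\left(4 + 4\right) + 41\right) = 1 \left(8 + 41\right) = 1 \cdot 49 = 49$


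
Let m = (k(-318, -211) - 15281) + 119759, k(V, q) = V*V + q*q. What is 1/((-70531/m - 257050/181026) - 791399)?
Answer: -22639383099/17916823676196479 ≈ -1.2636e-6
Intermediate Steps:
k(V, q) = V**2 + q**2
m = 250123 (m = (((-318)**2 + (-211)**2) - 15281) + 119759 = ((101124 + 44521) - 15281) + 119759 = (145645 - 15281) + 119759 = 130364 + 119759 = 250123)
1/((-70531/m - 257050/181026) - 791399) = 1/((-70531/250123 - 257050/181026) - 791399) = 1/((-70531*1/250123 - 257050*1/181026) - 791399) = 1/((-70531/250123 - 128525/90513) - 791399) = 1/(-38531030978/22639383099 - 791399) = 1/(-17916823676196479/22639383099) = -22639383099/17916823676196479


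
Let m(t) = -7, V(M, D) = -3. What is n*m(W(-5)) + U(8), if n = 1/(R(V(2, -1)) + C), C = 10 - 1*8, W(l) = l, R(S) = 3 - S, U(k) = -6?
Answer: -55/8 ≈ -6.8750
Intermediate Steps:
C = 2 (C = 10 - 8 = 2)
n = 1/8 (n = 1/((3 - 1*(-3)) + 2) = 1/((3 + 3) + 2) = 1/(6 + 2) = 1/8 ≈ 0.12500)
n*m(W(-5)) + U(8) = (1/8)*(-7) - 6 = -7/8 - 6 = -55/8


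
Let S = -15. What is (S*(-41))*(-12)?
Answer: -7380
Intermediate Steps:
(S*(-41))*(-12) = -15*(-41)*(-12) = 615*(-12) = -7380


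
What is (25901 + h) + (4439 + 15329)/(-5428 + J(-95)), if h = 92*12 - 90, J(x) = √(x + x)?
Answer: 396449705253/14731687 - 9884*I*√190/14731687 ≈ 26911.0 - 0.0092482*I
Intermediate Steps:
J(x) = √2*√x (J(x) = √(2*x) = √2*√x)
h = 1014 (h = 1104 - 90 = 1014)
(25901 + h) + (4439 + 15329)/(-5428 + J(-95)) = (25901 + 1014) + (4439 + 15329)/(-5428 + √2*√(-95)) = 26915 + 19768/(-5428 + √2*(I*√95)) = 26915 + 19768/(-5428 + I*√190)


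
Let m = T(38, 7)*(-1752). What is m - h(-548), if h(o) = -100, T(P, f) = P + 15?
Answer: -92756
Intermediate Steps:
T(P, f) = 15 + P
m = -92856 (m = (15 + 38)*(-1752) = 53*(-1752) = -92856)
m - h(-548) = -92856 - 1*(-100) = -92856 + 100 = -92756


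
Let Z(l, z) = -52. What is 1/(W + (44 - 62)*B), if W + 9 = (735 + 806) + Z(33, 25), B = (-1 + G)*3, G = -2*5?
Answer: 1/2074 ≈ 0.00048216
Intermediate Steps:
G = -10
B = -33 (B = (-1 - 10)*3 = -11*3 = -33)
W = 1480 (W = -9 + ((735 + 806) - 52) = -9 + (1541 - 52) = -9 + 1489 = 1480)
1/(W + (44 - 62)*B) = 1/(1480 + (44 - 62)*(-33)) = 1/(1480 - 18*(-33)) = 1/(1480 + 594) = 1/2074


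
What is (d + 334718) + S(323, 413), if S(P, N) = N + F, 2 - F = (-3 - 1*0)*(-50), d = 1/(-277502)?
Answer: 92958452465/277502 ≈ 3.3498e+5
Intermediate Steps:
d = -1/277502 ≈ -3.6036e-6
F = -148 (F = 2 - (-3 - 1*0)*(-50) = 2 - (-3 + 0)*(-50) = 2 - (-3)*(-50) = 2 - 1*150 = 2 - 150 = -148)
S(P, N) = -148 + N (S(P, N) = N - 148 = -148 + N)
(d + 334718) + S(323, 413) = (-1/277502 + 334718) + (-148 + 413) = 92884914435/277502 + 265 = 92958452465/277502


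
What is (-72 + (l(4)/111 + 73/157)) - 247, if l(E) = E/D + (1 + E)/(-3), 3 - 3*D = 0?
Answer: -16652231/52281 ≈ -318.51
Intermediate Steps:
D = 1 (D = 1 - 1/3*0 = 1 + 0 = 1)
l(E) = -1/3 + 2*E/3 (l(E) = E/1 + (1 + E)/(-3) = E*1 + (1 + E)*(-1/3) = E + (-1/3 - E/3) = -1/3 + 2*E/3)
(-72 + (l(4)/111 + 73/157)) - 247 = (-72 + ((-1/3 + (2/3)*4)/111 + 73/157)) - 247 = (-72 + ((-1/3 + 8/3)*(1/111) + 73*(1/157))) - 247 = (-72 + ((7/3)*(1/111) + 73/157)) - 247 = (-72 + (7/333 + 73/157)) - 247 = (-72 + 25408/52281) - 247 = -3738824/52281 - 247 = -16652231/52281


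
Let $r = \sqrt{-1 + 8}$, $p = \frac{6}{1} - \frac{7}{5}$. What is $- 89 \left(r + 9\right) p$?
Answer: $- \frac{18423}{5} - \frac{2047 \sqrt{7}}{5} \approx -4767.8$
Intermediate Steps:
$p = \frac{23}{5}$ ($p = 6 \cdot 1 - \frac{7}{5} = 6 - \frac{7}{5} = \frac{23}{5} \approx 4.6$)
$r = \sqrt{7} \approx 2.6458$
$- 89 \left(r + 9\right) p = - 89 \left(\sqrt{7} + 9\right) \frac{23}{5} = - 89 \left(9 + \sqrt{7}\right) \frac{23}{5} = - 89 \left(\frac{207}{5} + \frac{23 \sqrt{7}}{5}\right) = - \frac{18423}{5} - \frac{2047 \sqrt{7}}{5}$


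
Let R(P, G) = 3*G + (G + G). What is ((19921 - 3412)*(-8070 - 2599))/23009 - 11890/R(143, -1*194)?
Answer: -17057690836/2231873 ≈ -7642.8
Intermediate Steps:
R(P, G) = 5*G (R(P, G) = 3*G + 2*G = 5*G)
((19921 - 3412)*(-8070 - 2599))/23009 - 11890/R(143, -1*194) = ((19921 - 3412)*(-8070 - 2599))/23009 - 11890/(5*(-1*194)) = (16509*(-10669))*(1/23009) - 11890/(5*(-194)) = -176134521*1/23009 - 11890/(-970) = -176134521/23009 - 11890*(-1/970) = -176134521/23009 + 1189/97 = -17057690836/2231873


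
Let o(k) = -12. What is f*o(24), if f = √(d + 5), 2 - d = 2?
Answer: -12*√5 ≈ -26.833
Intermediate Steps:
d = 0 (d = 2 - 1*2 = 2 - 2 = 0)
f = √5 (f = √(0 + 5) = √5 ≈ 2.2361)
f*o(24) = √5*(-12) = -12*√5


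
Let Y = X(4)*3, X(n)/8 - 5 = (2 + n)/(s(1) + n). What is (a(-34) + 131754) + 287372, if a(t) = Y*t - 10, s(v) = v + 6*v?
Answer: 4560500/11 ≈ 4.1459e+5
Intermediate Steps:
s(v) = 7*v
X(n) = 40 + 8*(2 + n)/(7 + n) (X(n) = 40 + 8*((2 + n)/(7*1 + n)) = 40 + 8*((2 + n)/(7 + n)) = 40 + 8*(2 + n)/(7 + n))
Y = 1464/11 (Y = (8*(37 + 6*4)/(7 + 4))*3 = (8*(37 + 24)/11)*3 = (8*(1/11)*61)*3 = (488/11)*3 = 1464/11 ≈ 133.09)
a(t) = -10 + 1464*t/11 (a(t) = 1464*t/11 - 10 = -10 + 1464*t/11)
(a(-34) + 131754) + 287372 = ((-10 + (1464/11)*(-34)) + 131754) + 287372 = ((-10 - 49776/11) + 131754) + 287372 = (-49886/11 + 131754) + 287372 = 1399408/11 + 287372 = 4560500/11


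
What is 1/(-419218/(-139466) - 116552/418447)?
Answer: 29179564651/79582736607 ≈ 0.36666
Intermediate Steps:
1/(-419218/(-139466) - 116552/418447) = 1/(-419218*(-1/139466) - 116552*1/418447) = 1/(209609/69733 - 116552/418447) = 1/(79582736607/29179564651) = 29179564651/79582736607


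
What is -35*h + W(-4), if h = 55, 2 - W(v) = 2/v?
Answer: -3845/2 ≈ -1922.5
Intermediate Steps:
W(v) = 2 - 2/v
-35*h + W(-4) = -35*55 + (2 - 2/(-4)) = -1925 + (2 - 2*(-¼)) = -1925 + (2 + ½) = -1925 + 5/2 = -3845/2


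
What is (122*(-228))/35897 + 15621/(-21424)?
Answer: -1156677021/769057328 ≈ -1.5040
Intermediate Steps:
(122*(-228))/35897 + 15621/(-21424) = -27816*1/35897 + 15621*(-1/21424) = -27816/35897 - 15621/21424 = -1156677021/769057328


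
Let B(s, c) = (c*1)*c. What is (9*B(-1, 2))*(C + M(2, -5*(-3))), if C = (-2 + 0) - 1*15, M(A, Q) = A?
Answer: -540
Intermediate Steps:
B(s, c) = c² (B(s, c) = c*c = c²)
C = -17 (C = -2 - 15 = -17)
(9*B(-1, 2))*(C + M(2, -5*(-3))) = (9*2²)*(-17 + 2) = (9*4)*(-15) = 36*(-15) = -540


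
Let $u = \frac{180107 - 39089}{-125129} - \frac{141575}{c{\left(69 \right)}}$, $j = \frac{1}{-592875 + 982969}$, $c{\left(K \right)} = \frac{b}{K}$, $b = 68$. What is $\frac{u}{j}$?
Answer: $- \frac{238416504687100053}{4254386} \approx -5.604 \cdot 10^{10}$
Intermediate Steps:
$c{\left(K \right)} = \frac{68}{K}$
$j = \frac{1}{390094} \approx 2.5635 \cdot 10^{-6}$
$u = - \frac{1222354123299}{8508772}$ ($u = \frac{180107 - 39089}{-125129} - \frac{141575}{68 \cdot \frac{1}{69}} = 141018 \left(- \frac{1}{125129}\right) - \frac{141575}{68 \cdot \frac{1}{69}} = - \frac{141018}{125129} - \frac{141575}{\frac{68}{69}} = - \frac{141018}{125129} - \frac{9768675}{68} = - \frac{1222354123299}{8508772} \approx -1.4366 \cdot 10^{5}$)
$\frac{u}{j} = - \frac{1222354123299 \frac{1}{\frac{1}{390094}}}{8508772} = \left(- \frac{1222354123299}{8508772}\right) 390094 = - \frac{238416504687100053}{4254386}$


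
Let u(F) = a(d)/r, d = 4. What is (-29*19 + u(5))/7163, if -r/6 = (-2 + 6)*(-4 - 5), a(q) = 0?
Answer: -1/13 ≈ -0.076923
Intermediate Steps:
r = 216 (r = -6*(-2 + 6)*(-4 - 5) = -24*(-9) = -6*(-36) = 216)
u(F) = 0 (u(F) = 0/216 = 0*(1/216) = 0)
(-29*19 + u(5))/7163 = (-29*19 + 0)/7163 = (-551 + 0)*(1/7163) = -551*1/7163 = -1/13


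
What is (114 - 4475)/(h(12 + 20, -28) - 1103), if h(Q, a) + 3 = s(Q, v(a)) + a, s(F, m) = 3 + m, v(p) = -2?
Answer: 4361/1133 ≈ 3.8491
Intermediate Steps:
h(Q, a) = -2 + a (h(Q, a) = -3 + ((3 - 2) + a) = -3 + (1 + a) = -2 + a)
(114 - 4475)/(h(12 + 20, -28) - 1103) = (114 - 4475)/((-2 - 28) - 1103) = -4361/(-30 - 1103) = -4361/(-1133) = -4361*(-1/1133) = 4361/1133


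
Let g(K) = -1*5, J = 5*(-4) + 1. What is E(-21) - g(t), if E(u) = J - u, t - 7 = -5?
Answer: 7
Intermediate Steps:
t = 2 (t = 7 - 5 = 2)
J = -19 (J = -20 + 1 = -19)
E(u) = -19 - u
g(K) = -5
E(-21) - g(t) = (-19 - 1*(-21)) - 1*(-5) = (-19 + 21) + 5 = 2 + 5 = 7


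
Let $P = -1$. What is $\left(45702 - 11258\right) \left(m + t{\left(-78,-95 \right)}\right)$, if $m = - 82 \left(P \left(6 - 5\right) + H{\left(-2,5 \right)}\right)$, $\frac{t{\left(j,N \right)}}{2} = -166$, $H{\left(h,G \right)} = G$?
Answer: $-22733040$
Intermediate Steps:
$t{\left(j,N \right)} = -332$ ($t{\left(j,N \right)} = 2 \left(-166\right) = -332$)
$m = -328$ ($m = - 82 \left(- (6 - 5) + 5\right) = - 82 \left(\left(-1\right) 1 + 5\right) = - 82 \left(-1 + 5\right) = \left(-82\right) 4 = -328$)
$\left(45702 - 11258\right) \left(m + t{\left(-78,-95 \right)}\right) = \left(45702 - 11258\right) \left(-328 - 332\right) = 34444 \left(-660\right) = -22733040$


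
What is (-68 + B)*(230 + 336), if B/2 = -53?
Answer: -98484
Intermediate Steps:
B = -106 (B = 2*(-53) = -106)
(-68 + B)*(230 + 336) = (-68 - 106)*(230 + 336) = -174*566 = -98484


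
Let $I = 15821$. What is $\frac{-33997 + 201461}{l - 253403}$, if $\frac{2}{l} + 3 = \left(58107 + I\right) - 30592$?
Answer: $- \frac{7256717512}{10980712197} \approx -0.66086$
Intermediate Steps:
$l = \frac{2}{43333}$ ($l = \frac{2}{-3 + \left(\left(58107 + 15821\right) - 30592\right)} = \frac{2}{-3 + \left(73928 - 30592\right)} = \frac{2}{-3 + 43336} = \frac{2}{43333} \approx 4.6154 \cdot 10^{-5}$)
$\frac{-33997 + 201461}{l - 253403} = \frac{-33997 + 201461}{\frac{2}{43333} - 253403} = \frac{167464}{\frac{2}{43333} - 253403} = \frac{167464}{- \frac{10980712197}{43333}} = 167464 \left(- \frac{43333}{10980712197}\right) = - \frac{7256717512}{10980712197}$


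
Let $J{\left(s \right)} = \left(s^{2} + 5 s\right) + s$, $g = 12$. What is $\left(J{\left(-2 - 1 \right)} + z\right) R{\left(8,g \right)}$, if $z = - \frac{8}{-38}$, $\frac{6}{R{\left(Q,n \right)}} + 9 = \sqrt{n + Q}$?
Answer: $\frac{9018}{1159} + \frac{2004 \sqrt{5}}{1159} \approx 11.647$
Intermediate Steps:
$R{\left(Q,n \right)} = \frac{6}{-9 + \sqrt{Q + n}}$ ($R{\left(Q,n \right)} = \frac{6}{-9 + \sqrt{n + Q}} = \frac{6}{-9 + \sqrt{Q + n}}$)
$J{\left(s \right)} = s^{2} + 6 s$
$z = \frac{4}{19}$ ($z = \left(-8\right) \left(- \frac{1}{38}\right) = \frac{4}{19} \approx 0.21053$)
$\left(J{\left(-2 - 1 \right)} + z\right) R{\left(8,g \right)} = \left(\left(-2 - 1\right) \left(6 - 3\right) + \frac{4}{19}\right) \frac{6}{-9 + \sqrt{8 + 12}} = \left(- 3 \left(6 - 3\right) + \frac{4}{19}\right) \frac{6}{-9 + \sqrt{20}} = \left(\left(-3\right) 3 + \frac{4}{19}\right) \frac{6}{-9 + 2 \sqrt{5}} = \left(-9 + \frac{4}{19}\right) \frac{6}{-9 + 2 \sqrt{5}} = - \frac{167 \frac{6}{-9 + 2 \sqrt{5}}}{19} = - \frac{1002}{19 \left(-9 + 2 \sqrt{5}\right)}$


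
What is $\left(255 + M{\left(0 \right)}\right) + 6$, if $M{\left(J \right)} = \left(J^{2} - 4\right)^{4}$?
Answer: $517$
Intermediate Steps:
$M{\left(J \right)} = \left(-4 + J^{2}\right)^{4}$
$\left(255 + M{\left(0 \right)}\right) + 6 = \left(255 + \left(-4 + 0^{2}\right)^{4}\right) + 6 = \left(255 + \left(-4 + 0\right)^{4}\right) + 6 = \left(255 + \left(-4\right)^{4}\right) + 6 = \left(255 + 256\right) + 6 = 511 + 6 = 517$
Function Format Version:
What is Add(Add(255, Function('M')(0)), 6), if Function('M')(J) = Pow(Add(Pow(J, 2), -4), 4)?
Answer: 517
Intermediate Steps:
Function('M')(J) = Pow(Add(-4, Pow(J, 2)), 4)
Add(Add(255, Function('M')(0)), 6) = Add(Add(255, Pow(Add(-4, Pow(0, 2)), 4)), 6) = Add(Add(255, Pow(Add(-4, 0), 4)), 6) = Add(Add(255, Pow(-4, 4)), 6) = Add(Add(255, 256), 6) = Add(511, 6) = 517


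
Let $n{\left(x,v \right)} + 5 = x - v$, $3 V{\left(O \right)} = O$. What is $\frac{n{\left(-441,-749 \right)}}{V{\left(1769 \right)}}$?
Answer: $\frac{909}{1769} \approx 0.51385$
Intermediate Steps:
$V{\left(O \right)} = \frac{O}{3}$
$n{\left(x,v \right)} = -5 + x - v$ ($n{\left(x,v \right)} = -5 - \left(v - x\right) = -5 + x - v$)
$\frac{n{\left(-441,-749 \right)}}{V{\left(1769 \right)}} = \frac{-5 - 441 - -749}{\frac{1}{3} \cdot 1769} = \frac{-5 - 441 + 749}{\frac{1769}{3}} = 303 \cdot \frac{3}{1769} = \frac{909}{1769}$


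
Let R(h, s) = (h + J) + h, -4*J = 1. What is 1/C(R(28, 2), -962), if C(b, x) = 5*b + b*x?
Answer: -4/213411 ≈ -1.8743e-5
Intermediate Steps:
J = -¼ (J = -¼*1 = -¼ ≈ -0.25000)
R(h, s) = -¼ + 2*h (R(h, s) = (h - ¼) + h = (-¼ + h) + h = -¼ + 2*h)
1/C(R(28, 2), -962) = 1/((-¼ + 2*28)*(5 - 962)) = 1/((-¼ + 56)*(-957)) = 1/((223/4)*(-957)) = 1/(-213411/4) = -4/213411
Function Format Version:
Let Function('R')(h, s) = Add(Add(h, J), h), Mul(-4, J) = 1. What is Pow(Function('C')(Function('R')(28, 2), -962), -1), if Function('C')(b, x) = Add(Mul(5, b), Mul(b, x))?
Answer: Rational(-4, 213411) ≈ -1.8743e-5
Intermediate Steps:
J = Rational(-1, 4) (J = Mul(Rational(-1, 4), 1) = Rational(-1, 4) ≈ -0.25000)
Function('R')(h, s) = Add(Rational(-1, 4), Mul(2, h)) (Function('R')(h, s) = Add(Add(h, Rational(-1, 4)), h) = Add(Add(Rational(-1, 4), h), h) = Add(Rational(-1, 4), Mul(2, h)))
Pow(Function('C')(Function('R')(28, 2), -962), -1) = Pow(Mul(Add(Rational(-1, 4), Mul(2, 28)), Add(5, -962)), -1) = Pow(Mul(Add(Rational(-1, 4), 56), -957), -1) = Pow(Mul(Rational(223, 4), -957), -1) = Pow(Rational(-213411, 4), -1) = Rational(-4, 213411)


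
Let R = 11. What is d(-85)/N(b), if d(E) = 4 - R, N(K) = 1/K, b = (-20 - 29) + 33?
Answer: 112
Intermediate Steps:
b = -16 (b = -49 + 33 = -16)
d(E) = -7 (d(E) = 4 - 1*11 = 4 - 11 = -7)
d(-85)/N(b) = -7/(1/(-16)) = -7/(-1/16) = -7*(-16) = 112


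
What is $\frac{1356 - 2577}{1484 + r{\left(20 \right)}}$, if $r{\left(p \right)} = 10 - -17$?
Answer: $- \frac{1221}{1511} \approx -0.80807$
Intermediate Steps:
$r{\left(p \right)} = 27$ ($r{\left(p \right)} = 10 + 17 = 27$)
$\frac{1356 - 2577}{1484 + r{\left(20 \right)}} = \frac{1356 - 2577}{1484 + 27} = - \frac{1221}{1511}$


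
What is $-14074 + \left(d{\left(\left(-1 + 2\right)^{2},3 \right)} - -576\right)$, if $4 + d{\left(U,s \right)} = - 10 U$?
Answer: $-13512$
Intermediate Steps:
$d{\left(U,s \right)} = -4 - 10 U$
$-14074 + \left(d{\left(\left(-1 + 2\right)^{2},3 \right)} - -576\right) = -14074 - \left(-572 + 10 \left(-1 + 2\right)^{2}\right) = -14074 + \left(\left(-4 - 10 \cdot 1^{2}\right) + 576\right) = -14074 + \left(\left(-4 - 10\right) + 576\right) = -14074 + \left(-14 + 576\right) = -14074 + 562 = -13512$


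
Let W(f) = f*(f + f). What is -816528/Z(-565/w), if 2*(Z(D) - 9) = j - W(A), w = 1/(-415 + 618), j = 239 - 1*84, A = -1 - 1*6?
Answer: -544352/25 ≈ -21774.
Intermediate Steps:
A = -7 (A = -1 - 6 = -7)
j = 155 (j = 239 - 84 = 155)
w = 1/203 ≈ 0.0049261
W(f) = 2*f**2 (W(f) = f*(2*f) = 2*f**2)
Z(D) = 75/2 (Z(D) = 9 + (155 - 2*(-7)**2)/2 = 9 + (155 - 2*49)/2 = 9 + (155 - 1*98)/2 = 9 + (155 - 98)/2 = 9 + (1/2)*57 = 9 + 57/2 = 75/2)
-816528/Z(-565/w) = -816528/75/2 = -816528*2/75 = -544352/25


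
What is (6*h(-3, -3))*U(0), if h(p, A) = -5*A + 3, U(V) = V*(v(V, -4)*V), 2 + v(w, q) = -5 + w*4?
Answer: 0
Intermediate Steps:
v(w, q) = -7 + 4*w (v(w, q) = -2 + (-5 + w*4) = -2 + (-5 + 4*w) = -7 + 4*w)
U(V) = V²*(-7 + 4*V) (U(V) = V*((-7 + 4*V)*V) = V*(V*(-7 + 4*V)) = V²*(-7 + 4*V))
h(p, A) = 3 - 5*A
(6*h(-3, -3))*U(0) = (6*(3 - 5*(-3)))*(0²*(-7 + 4*0)) = (6*(3 + 15))*(0*(-7 + 0)) = (6*18)*(0*(-7)) = 108*0 = 0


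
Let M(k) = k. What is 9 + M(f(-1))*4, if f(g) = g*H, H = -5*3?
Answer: 69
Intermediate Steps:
H = -15
f(g) = -15*g (f(g) = g*(-15) = -15*g)
9 + M(f(-1))*4 = 9 - 15*(-1)*4 = 9 + 15*4 = 9 + 60 = 69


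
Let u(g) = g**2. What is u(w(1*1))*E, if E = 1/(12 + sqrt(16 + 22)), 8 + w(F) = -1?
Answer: 486/53 - 81*sqrt(38)/106 ≈ 4.4593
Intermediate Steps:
w(F) = -9 (w(F) = -8 - 1 = -9)
E = 1/(12 + sqrt(38)) ≈ 0.055053
u(w(1*1))*E = (-9)**2*(6/53 - sqrt(38)/106) = 81*(6/53 - sqrt(38)/106) = 486/53 - 81*sqrt(38)/106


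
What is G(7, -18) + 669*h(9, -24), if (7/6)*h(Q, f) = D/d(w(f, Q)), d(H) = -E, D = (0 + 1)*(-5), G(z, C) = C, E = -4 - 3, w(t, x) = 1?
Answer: -20952/49 ≈ -427.59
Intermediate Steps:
E = -7
D = -5 (D = 1*(-5) = -5)
d(H) = 7 (d(H) = -1*(-7) = 7)
h(Q, f) = -30/49 (h(Q, f) = 6*(-5/7)/7 = 6*(-5*1/7)/7 = (6/7)*(-5/7) = -30/49)
G(7, -18) + 669*h(9, -24) = -18 + 669*(-30/49) = -18 - 20070/49 = -20952/49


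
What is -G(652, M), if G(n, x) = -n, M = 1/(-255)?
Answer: 652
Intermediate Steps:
M = -1/255 ≈ -0.0039216
-G(652, M) = -(-1)*652 = -1*(-652) = 652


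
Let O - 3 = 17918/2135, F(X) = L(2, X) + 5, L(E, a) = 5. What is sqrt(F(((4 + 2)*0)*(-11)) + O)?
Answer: sqrt(97511855)/2135 ≈ 4.6252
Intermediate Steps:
F(X) = 10 (F(X) = 5 + 5 = 10)
O = 24323/2135 (O = 3 + 17918/2135 = 24323/2135 ≈ 11.393)
sqrt(F(((4 + 2)*0)*(-11)) + O) = sqrt(10 + 24323/2135) = sqrt(45673/2135) = sqrt(97511855)/2135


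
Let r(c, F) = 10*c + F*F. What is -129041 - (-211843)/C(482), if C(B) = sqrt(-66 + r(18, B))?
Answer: -129041 + 211843*sqrt(232438)/232438 ≈ -1.2860e+5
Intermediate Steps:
r(c, F) = F**2 + 10*c (r(c, F) = 10*c + F**2 = F**2 + 10*c)
C(B) = sqrt(114 + B**2) (C(B) = sqrt(-66 + (B**2 + 10*18)) = sqrt(-66 + (B**2 + 180)) = sqrt(-66 + (180 + B**2)) = sqrt(114 + B**2))
-129041 - (-211843)/C(482) = -129041 - (-211843)/(sqrt(114 + 482**2)) = -129041 - (-211843)/(sqrt(114 + 232324)) = -129041 - (-211843)/(sqrt(232438)) = -129041 - (-211843)*sqrt(232438)/232438 = -129041 + 211843*sqrt(232438)/232438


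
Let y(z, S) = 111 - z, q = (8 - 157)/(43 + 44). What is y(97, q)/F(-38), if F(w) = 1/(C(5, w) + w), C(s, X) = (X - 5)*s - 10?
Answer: -3682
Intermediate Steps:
C(s, X) = -10 + s*(-5 + X) (C(s, X) = (-5 + X)*s - 10 = s*(-5 + X) - 10 = -10 + s*(-5 + X))
F(w) = 1/(-35 + 6*w) (F(w) = 1/((-10 - 5*5 + w*5) + w) = 1/((-10 - 25 + 5*w) + w) = 1/((-35 + 5*w) + w) = 1/(-35 + 6*w))
q = -149/87 ≈ -1.7126
y(97, q)/F(-38) = (111 - 1*97)/(1/(-35 + 6*(-38))) = (111 - 97)/(1/(-35 - 228)) = 14/(1/(-263)) = 14/(-1/263) = 14*(-263) = -3682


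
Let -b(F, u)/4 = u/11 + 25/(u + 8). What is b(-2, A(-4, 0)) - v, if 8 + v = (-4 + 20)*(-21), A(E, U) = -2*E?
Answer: 14733/44 ≈ 334.84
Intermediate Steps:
b(F, u) = -100/(8 + u) - 4*u/11 (b(F, u) = -4*(u/11 + 25/(u + 8)) = -4*(u*(1/11) + 25/(8 + u)) = -4*(u/11 + 25/(8 + u)) = -4*(25/(8 + u) + u/11) = -100/(8 + u) - 4*u/11)
v = -344 (v = -8 + (-4 + 20)*(-21) = -8 + 16*(-21) = -8 - 336 = -344)
b(-2, A(-4, 0)) - v = 4*(-275 - (-2*(-4))² - (-16)*(-4))/(11*(8 - 2*(-4))) - 1*(-344) = 4*(-275 - 1*8² - 8*8)/(11*(8 + 8)) + 344 = (4/11)*(-275 - 1*64 - 64)/16 + 344 = (4/11)*(1/16)*(-275 - 64 - 64) + 344 = (4/11)*(1/16)*(-403) + 344 = -403/44 + 344 = 14733/44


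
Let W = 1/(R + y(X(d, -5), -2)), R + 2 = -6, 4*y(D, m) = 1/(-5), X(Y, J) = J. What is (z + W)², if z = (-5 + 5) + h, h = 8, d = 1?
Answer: 1607824/25921 ≈ 62.028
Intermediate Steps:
y(D, m) = -1/20 (y(D, m) = (¼)/(-5) = (¼)*(-⅕) = -1/20)
R = -8 (R = -2 - 6 = -8)
W = -20/161 (W = 1/(-8 - 1/20) = 1/(-161/20) = -20/161 ≈ -0.12422)
z = 8 (z = (-5 + 5) + 8 = 0 + 8 = 8)
(z + W)² = (8 - 20/161)² = (1268/161)² = 1607824/25921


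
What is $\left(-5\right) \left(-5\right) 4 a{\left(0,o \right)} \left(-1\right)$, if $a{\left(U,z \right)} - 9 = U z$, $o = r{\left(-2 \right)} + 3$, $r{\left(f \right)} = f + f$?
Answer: $-900$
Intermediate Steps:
$r{\left(f \right)} = 2 f$
$o = -1$ ($o = 2 \left(-2\right) + 3 = -4 + 3 = -1$)
$a{\left(U,z \right)} = 9 + U z$
$\left(-5\right) \left(-5\right) 4 a{\left(0,o \right)} \left(-1\right) = \left(-5\right) \left(-5\right) 4 \left(9 + 0 \left(-1\right)\right) \left(-1\right) = 25 \cdot 4 \left(9 + 0\right) \left(-1\right) = 100 \cdot 9 \left(-1\right) = 900 \left(-1\right) = -900$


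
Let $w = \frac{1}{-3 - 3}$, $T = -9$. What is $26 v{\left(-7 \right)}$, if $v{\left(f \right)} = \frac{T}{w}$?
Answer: $1404$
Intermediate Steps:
$w = - \frac{1}{6}$ ($w = \frac{1}{-6} = - \frac{1}{6} \approx -0.16667$)
$v{\left(f \right)} = 54$ ($v{\left(f \right)} = - \frac{9}{- \frac{1}{6}} = \left(-9\right) \left(-6\right) = 54$)
$26 v{\left(-7 \right)} = 26 \cdot 54 = 1404$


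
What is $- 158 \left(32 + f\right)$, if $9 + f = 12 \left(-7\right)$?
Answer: $9638$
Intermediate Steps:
$f = -93$ ($f = -9 + 12 \left(-7\right) = -9 - 84 = -93$)
$- 158 \left(32 + f\right) = - 158 \left(32 - 93\right) = \left(-158\right) \left(-61\right) = 9638$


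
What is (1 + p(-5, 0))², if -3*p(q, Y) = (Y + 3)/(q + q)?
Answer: 121/100 ≈ 1.2100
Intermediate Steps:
p(q, Y) = -(3 + Y)/(6*q) (p(q, Y) = -(Y + 3)/(3*(q + q)) = -(3 + Y)/(3*(2*q)) = -(3 + Y)*1/(2*q)/3 = -(3 + Y)/(6*q))
(1 + p(-5, 0))² = (1 + (⅙)*(-3 - 1*0)/(-5))² = (1 + (⅙)*(-⅕)*(-3 + 0))² = (1 + (⅙)*(-⅕)*(-3))² = (1 + ⅒)² = (11/10)² = 121/100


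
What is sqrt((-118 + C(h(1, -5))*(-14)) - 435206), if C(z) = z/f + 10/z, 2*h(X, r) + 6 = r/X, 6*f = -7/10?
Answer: 26*I*sqrt(78034)/11 ≈ 660.27*I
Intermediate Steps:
f = -7/60 (f = (-7/10)/6 = (-7*1/10)/6 = (1/6)*(-7/10) = -7/60 ≈ -0.11667)
h(X, r) = -3 + r/(2*X) (h(X, r) = -3 + (r/X)/2 = -3 + r/(2*X))
C(z) = 10/z - 60*z/7 (C(z) = z/(-7/60) + 10/z = z*(-60/7) + 10/z = -60*z/7 + 10/z = 10/z - 60*z/7)
sqrt((-118 + C(h(1, -5))*(-14)) - 435206) = sqrt((-118 + (10/(-3 + (1/2)*(-5)/1) - 60*(-3 + (1/2)*(-5)/1)/7)*(-14)) - 435206) = sqrt((-118 + (10/(-3 + (1/2)*(-5)*1) - 60*(-3 + (1/2)*(-5)*1)/7)*(-14)) - 435206) = sqrt((-118 + (10/(-3 - 5/2) - 60*(-3 - 5/2)/7)*(-14)) - 435206) = sqrt((-118 + (10/(-11/2) - 60/7*(-11/2))*(-14)) - 435206) = sqrt((-118 + (10*(-2/11) + 330/7)*(-14)) - 435206) = sqrt((-118 + (-20/11 + 330/7)*(-14)) - 435206) = sqrt((-118 + (3490/77)*(-14)) - 435206) = sqrt((-118 - 6980/11) - 435206) = sqrt(-8278/11 - 435206) = sqrt(-4795544/11) = 26*I*sqrt(78034)/11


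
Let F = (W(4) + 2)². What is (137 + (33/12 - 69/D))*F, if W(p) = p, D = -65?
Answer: 329499/65 ≈ 5069.2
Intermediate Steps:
F = 36 (F = (4 + 2)² = 6² = 36)
(137 + (33/12 - 69/D))*F = (137 + (33/12 - 69/(-65)))*36 = (137 + (33*(1/12) - 69*(-1/65)))*36 = (137 + (11/4 + 69/65))*36 = (137 + 991/260)*36 = (36611/260)*36 = 329499/65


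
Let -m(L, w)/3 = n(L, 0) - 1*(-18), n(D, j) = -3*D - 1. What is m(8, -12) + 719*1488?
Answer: 1069893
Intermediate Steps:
n(D, j) = -1 - 3*D
m(L, w) = -51 + 9*L (m(L, w) = -3*((-1 - 3*L) - 1*(-18)) = -3*((-1 - 3*L) + 18) = -3*(17 - 3*L) = -51 + 9*L)
m(8, -12) + 719*1488 = (-51 + 9*8) + 719*1488 = (-51 + 72) + 1069872 = 21 + 1069872 = 1069893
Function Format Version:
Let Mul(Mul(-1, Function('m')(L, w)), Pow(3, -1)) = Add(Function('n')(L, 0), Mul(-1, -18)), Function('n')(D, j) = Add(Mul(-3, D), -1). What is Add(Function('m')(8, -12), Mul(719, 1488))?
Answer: 1069893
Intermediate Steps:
Function('n')(D, j) = Add(-1, Mul(-3, D))
Function('m')(L, w) = Add(-51, Mul(9, L)) (Function('m')(L, w) = Mul(-3, Add(Add(-1, Mul(-3, L)), Mul(-1, -18))) = Mul(-3, Add(Add(-1, Mul(-3, L)), 18)) = Mul(-3, Add(17, Mul(-3, L))) = Add(-51, Mul(9, L)))
Add(Function('m')(8, -12), Mul(719, 1488)) = Add(Add(-51, Mul(9, 8)), Mul(719, 1488)) = Add(Add(-51, 72), 1069872) = Add(21, 1069872) = 1069893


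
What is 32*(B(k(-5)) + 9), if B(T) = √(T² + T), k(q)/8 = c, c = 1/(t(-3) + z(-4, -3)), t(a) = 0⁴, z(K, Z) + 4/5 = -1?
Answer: 288 + 64*√310/9 ≈ 413.20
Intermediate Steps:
z(K, Z) = -9/5 (z(K, Z) = -⅘ - 1 = -9/5)
t(a) = 0
c = -5/9 (c = 1/(0 - 9/5) = 1/(-9/5) = -5/9 ≈ -0.55556)
k(q) = -40/9 (k(q) = 8*(-5/9) = -40/9)
B(T) = √(T + T²)
32*(B(k(-5)) + 9) = 32*(√(-40*(1 - 40/9)/9) + 9) = 32*(√(-40/9*(-31/9)) + 9) = 32*(√(1240/81) + 9) = 32*(2*√310/9 + 9) = 32*(9 + 2*√310/9) = 288 + 64*√310/9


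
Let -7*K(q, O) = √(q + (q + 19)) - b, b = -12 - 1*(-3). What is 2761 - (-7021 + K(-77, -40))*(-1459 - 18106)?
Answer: -137388259 - 8385*I*√15 ≈ -1.3739e+8 - 32475.0*I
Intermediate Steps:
b = -9 (b = -12 + 3 = -9)
K(q, O) = -9/7 - √(19 + 2*q)/7 (K(q, O) = -(√(q + (q + 19)) - 1*(-9))/7 = -(√(q + (19 + q)) + 9)/7 = -(√(19 + 2*q) + 9)/7 = -(9 + √(19 + 2*q))/7 = -9/7 - √(19 + 2*q)/7)
2761 - (-7021 + K(-77, -40))*(-1459 - 18106) = 2761 - (-7021 + (-9/7 - √(19 + 2*(-77))/7))*(-1459 - 18106) = 2761 - (-7021 + (-9/7 - √(19 - 154)/7))*(-19565) = 2761 - (-7021 + (-9/7 - 3*I*√15/7))*(-19565) = 2761 - (-49156/7 - 3*I*√15/7)*(-19565) = 2761 - (137391020 + 8385*I*√15) = 2761 + (-137391020 - 8385*I*√15) = -137388259 - 8385*I*√15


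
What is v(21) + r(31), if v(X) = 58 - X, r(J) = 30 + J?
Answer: 98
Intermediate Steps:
v(21) + r(31) = (58 - 1*21) + (30 + 31) = (58 - 21) + 61 = 37 + 61 = 98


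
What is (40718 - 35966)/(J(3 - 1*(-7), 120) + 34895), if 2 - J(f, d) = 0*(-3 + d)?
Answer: 4752/34897 ≈ 0.13617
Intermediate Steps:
J(f, d) = 2 (J(f, d) = 2 - 0*(-3 + d) = 2 - 1*0 = 2 + 0 = 2)
(40718 - 35966)/(J(3 - 1*(-7), 120) + 34895) = (40718 - 35966)/(2 + 34895) = 4752/34897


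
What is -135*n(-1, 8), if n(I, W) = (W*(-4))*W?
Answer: 34560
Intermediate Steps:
n(I, W) = -4*W² (n(I, W) = (-4*W)*W = -4*W²)
-135*n(-1, 8) = -(-540)*8² = -(-540)*64 = -135*(-256) = 34560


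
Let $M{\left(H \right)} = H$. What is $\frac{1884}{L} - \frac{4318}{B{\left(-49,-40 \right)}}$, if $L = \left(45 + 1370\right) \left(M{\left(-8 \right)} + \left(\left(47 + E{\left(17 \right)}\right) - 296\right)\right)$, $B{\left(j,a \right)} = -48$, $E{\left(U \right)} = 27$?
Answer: $\frac{351300667}{3905400} \approx 89.953$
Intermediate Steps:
$L = -325450$ ($L = \left(45 + 1370\right) \left(-8 + \left(\left(47 + 27\right) - 296\right)\right) = 1415 \left(-8 + \left(74 - 296\right)\right) = 1415 \left(-8 - 222\right) = 1415 \left(-230\right) = -325450$)
$\frac{1884}{L} - \frac{4318}{B{\left(-49,-40 \right)}} = \frac{1884}{-325450} - \frac{4318}{-48} = 1884 \left(- \frac{1}{325450}\right) - - \frac{2159}{24} = - \frac{942}{162725} + \frac{2159}{24} = \frac{351300667}{3905400}$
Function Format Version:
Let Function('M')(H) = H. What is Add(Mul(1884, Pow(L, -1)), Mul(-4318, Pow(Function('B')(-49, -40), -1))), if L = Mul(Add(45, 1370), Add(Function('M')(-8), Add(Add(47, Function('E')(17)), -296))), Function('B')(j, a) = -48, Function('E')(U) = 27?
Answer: Rational(351300667, 3905400) ≈ 89.953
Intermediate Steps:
L = -325450 (L = Mul(Add(45, 1370), Add(-8, Add(Add(47, 27), -296))) = Mul(1415, Add(-8, Add(74, -296))) = Mul(1415, Add(-8, -222)) = Mul(1415, -230) = -325450)
Add(Mul(1884, Pow(L, -1)), Mul(-4318, Pow(Function('B')(-49, -40), -1))) = Add(Mul(1884, Pow(-325450, -1)), Mul(-4318, Pow(-48, -1))) = Add(Mul(1884, Rational(-1, 325450)), Mul(-4318, Rational(-1, 48))) = Add(Rational(-942, 162725), Rational(2159, 24)) = Rational(351300667, 3905400)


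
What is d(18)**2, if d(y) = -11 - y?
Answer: 841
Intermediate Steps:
d(18)**2 = (-11 - 1*18)**2 = (-11 - 18)**2 = (-29)**2 = 841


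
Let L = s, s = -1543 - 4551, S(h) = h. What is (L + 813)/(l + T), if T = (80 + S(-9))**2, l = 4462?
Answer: -5281/9503 ≈ -0.55572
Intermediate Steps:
s = -6094
L = -6094
T = 5041 (T = (80 - 9)**2 = 71**2 = 5041)
(L + 813)/(l + T) = (-6094 + 813)/(4462 + 5041) = -5281/9503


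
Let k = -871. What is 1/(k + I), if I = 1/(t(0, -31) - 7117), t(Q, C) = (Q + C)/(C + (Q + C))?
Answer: -14233/12396945 ≈ -0.0011481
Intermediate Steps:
t(Q, C) = (C + Q)/(Q + 2*C) (t(Q, C) = (C + Q)/(C + (C + Q)) = (C + Q)/(Q + 2*C))
I = -2/14233 (I = 1/((-31 + 0)/(0 + 2*(-31)) - 7117) = 1/(-31/(0 - 62) - 7117) = 1/(-31/(-62) - 7117) = 1/(-1/62*(-31) - 7117) = 1/(½ - 7117) = 1/(-14233/2) = -2/14233 ≈ -0.00014052)
1/(k + I) = 1/(-871 - 2/14233) = 1/(-12396945/14233) = -14233/12396945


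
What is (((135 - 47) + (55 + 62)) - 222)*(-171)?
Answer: 2907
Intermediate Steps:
(((135 - 47) + (55 + 62)) - 222)*(-171) = ((88 + 117) - 222)*(-171) = (205 - 222)*(-171) = -17*(-171) = 2907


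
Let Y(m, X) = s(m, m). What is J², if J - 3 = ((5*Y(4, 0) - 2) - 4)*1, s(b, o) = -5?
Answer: 784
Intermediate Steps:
Y(m, X) = -5
J = -28 (J = 3 + ((5*(-5) - 2) - 4)*1 = 3 + ((-25 - 2) - 4)*1 = 3 + (-27 - 4)*1 = 3 - 31*1 = 3 - 31 = -28)
J² = (-28)² = 784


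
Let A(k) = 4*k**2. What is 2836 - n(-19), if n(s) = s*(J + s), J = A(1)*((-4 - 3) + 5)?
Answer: 2323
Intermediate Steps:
J = -8 (J = (4*1**2)*((-4 - 3) + 5) = (4*1)*(-7 + 5) = 4*(-2) = -8)
n(s) = s*(-8 + s)
2836 - n(-19) = 2836 - (-19)*(-8 - 19) = 2836 - (-19)*(-27) = 2836 - 1*513 = 2836 - 513 = 2323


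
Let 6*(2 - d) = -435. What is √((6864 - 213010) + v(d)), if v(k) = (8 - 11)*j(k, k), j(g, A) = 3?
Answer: I*√206155 ≈ 454.04*I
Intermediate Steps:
d = 149/2 (d = 2 - ⅙*(-435) = 2 + 145/2 = 149/2 ≈ 74.500)
v(k) = -9 (v(k) = (8 - 11)*3 = -3*3 = -9)
√((6864 - 213010) + v(d)) = √((6864 - 213010) - 9) = √(-206146 - 9) = √(-206155) = I*√206155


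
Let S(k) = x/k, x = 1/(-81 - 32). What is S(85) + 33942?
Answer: 326012909/9605 ≈ 33942.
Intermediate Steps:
x = -1/113 (x = 1/(-113) = -1/113 ≈ -0.0088496)
S(k) = -1/(113*k)
S(85) + 33942 = -1/113/85 + 33942 = -1/113*1/85 + 33942 = -1/9605 + 33942 = 326012909/9605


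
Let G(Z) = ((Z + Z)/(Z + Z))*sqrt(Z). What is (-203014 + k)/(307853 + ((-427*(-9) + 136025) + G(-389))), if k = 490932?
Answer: 64453467439/100227047115 - 143959*I*sqrt(389)/100227047115 ≈ 0.64307 - 2.8329e-5*I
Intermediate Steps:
G(Z) = sqrt(Z) (G(Z) = ((2*Z)/((2*Z)))*sqrt(Z) = ((2*Z)*(1/(2*Z)))*sqrt(Z) = 1*sqrt(Z) = sqrt(Z))
(-203014 + k)/(307853 + ((-427*(-9) + 136025) + G(-389))) = (-203014 + 490932)/(307853 + ((-427*(-9) + 136025) + sqrt(-389))) = 287918/(307853 + ((3843 + 136025) + I*sqrt(389))) = 287918/(307853 + (139868 + I*sqrt(389))) = 287918/(447721 + I*sqrt(389))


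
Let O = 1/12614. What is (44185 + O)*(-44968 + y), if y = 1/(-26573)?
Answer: -665996346809472015/335191822 ≈ -1.9869e+9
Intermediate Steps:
y = -1/26573 ≈ -3.7632e-5
O = 1/12614 ≈ 7.9277e-5
(44185 + O)*(-44968 + y) = (44185 + 1/12614)*(-44968 - 1/26573) = (557349591/12614)*(-1194934665/26573) = -665996346809472015/335191822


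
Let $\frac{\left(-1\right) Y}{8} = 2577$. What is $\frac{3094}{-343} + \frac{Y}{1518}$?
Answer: $- \frac{280190}{12397} \approx -22.601$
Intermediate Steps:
$Y = -20616$ ($Y = \left(-8\right) 2577 = -20616$)
$\frac{3094}{-343} + \frac{Y}{1518} = \frac{3094}{-343} - \frac{20616}{1518} = 3094 \left(- \frac{1}{343}\right) - \frac{3436}{253} = - \frac{442}{49} - \frac{3436}{253} = - \frac{280190}{12397}$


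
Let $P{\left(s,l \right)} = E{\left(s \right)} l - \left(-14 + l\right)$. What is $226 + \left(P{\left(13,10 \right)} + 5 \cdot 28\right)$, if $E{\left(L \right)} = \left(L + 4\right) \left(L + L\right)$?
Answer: $4790$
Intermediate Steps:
$E{\left(L \right)} = 2 L \left(4 + L\right)$ ($E{\left(L \right)} = \left(4 + L\right) 2 L = 2 L \left(4 + L\right)$)
$P{\left(s,l \right)} = 14 - l + 2 l s \left(4 + s\right)$ ($P{\left(s,l \right)} = 2 s \left(4 + s\right) l - \left(-14 + l\right) = 2 l s \left(4 + s\right) - \left(-14 + l\right) = 14 - l + 2 l s \left(4 + s\right)$)
$226 + \left(P{\left(13,10 \right)} + 5 \cdot 28\right) = 226 + \left(\left(14 - 10 + 2 \cdot 10 \cdot 13 \left(4 + 13\right)\right) + 5 \cdot 28\right) = 226 + \left(\left(14 - 10 + 2 \cdot 10 \cdot 13 \cdot 17\right) + 140\right) = 226 + \left(\left(14 - 10 + 4420\right) + 140\right) = 226 + \left(4424 + 140\right) = 226 + 4564 = 4790$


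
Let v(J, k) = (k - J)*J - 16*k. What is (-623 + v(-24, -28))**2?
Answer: 6241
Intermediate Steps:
v(J, k) = -16*k + J*(k - J) (v(J, k) = J*(k - J) - 16*k = -16*k + J*(k - J))
(-623 + v(-24, -28))**2 = (-623 + (-1*(-24)**2 - 16*(-28) - 24*(-28)))**2 = (-623 + (-1*576 + 448 + 672))**2 = (-623 + (-576 + 448 + 672))**2 = (-623 + 544)**2 = (-79)**2 = 6241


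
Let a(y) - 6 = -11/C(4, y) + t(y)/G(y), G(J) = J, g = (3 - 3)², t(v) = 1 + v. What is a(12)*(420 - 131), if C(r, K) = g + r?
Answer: 3757/3 ≈ 1252.3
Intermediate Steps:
g = 0 (g = 0² = 0)
C(r, K) = r (C(r, K) = 0 + r = r)
a(y) = 13/4 + (1 + y)/y (a(y) = 6 + (-11/4 + (1 + y)/y) = 13/4 + (1 + y)/y)
a(12)*(420 - 131) = (17/4 + 1/12)*(420 - 131) = (17/4 + 1/12)*289 = (13/3)*289 = 3757/3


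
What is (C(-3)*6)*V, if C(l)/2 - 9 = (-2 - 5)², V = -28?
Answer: -19488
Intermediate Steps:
C(l) = 116 (C(l) = 18 + 2*(-2 - 5)² = 18 + 2*(-7)² = 18 + 2*49 = 18 + 98 = 116)
(C(-3)*6)*V = (116*6)*(-28) = 696*(-28) = -19488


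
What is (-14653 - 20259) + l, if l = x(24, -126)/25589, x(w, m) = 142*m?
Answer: -893381060/25589 ≈ -34913.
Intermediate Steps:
l = -17892/25589 (l = (142*(-126))/25589 = -17892*1/25589 = -17892/25589 ≈ -0.69921)
(-14653 - 20259) + l = (-14653 - 20259) - 17892/25589 = -34912 - 17892/25589 = -893381060/25589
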